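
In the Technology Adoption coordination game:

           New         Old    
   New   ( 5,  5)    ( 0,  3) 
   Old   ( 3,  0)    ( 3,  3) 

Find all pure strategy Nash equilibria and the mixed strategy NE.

Pure NE: (New, New) and (Old, Old); Mixed NE: p = 0.6, q = 0.6

Work:
Check pure NE:
(New, New): (5, 5) - no unilateral deviation beneficial
(Old, Old): (3, 3) - no unilateral deviation beneficial
Mixed NE: P1 plays New with p = 0.6, P2 plays New with q = 0.6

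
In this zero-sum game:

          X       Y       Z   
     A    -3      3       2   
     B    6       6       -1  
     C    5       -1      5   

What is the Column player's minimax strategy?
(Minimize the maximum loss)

Column should play Z, value = 5

Work:
Column player minimizes Row's maximum payoff:
Column X: max payoff to Row = 6
Column Y: max payoff to Row = 6
Column Z: max payoff to Row = 5
Minimum is 5, achieved by column Z.
Minimax strategy: Z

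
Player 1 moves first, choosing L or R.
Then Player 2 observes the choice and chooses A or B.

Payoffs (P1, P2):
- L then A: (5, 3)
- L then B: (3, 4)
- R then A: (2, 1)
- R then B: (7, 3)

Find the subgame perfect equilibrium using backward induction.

P1 plays R, P2 plays B after L and B after R; Payoff (7, 3)

Work:
Backward induction:
After L: P2 chooses B → P1 gets 3
After R: P2 chooses B → P1 gets 7
P1 chooses R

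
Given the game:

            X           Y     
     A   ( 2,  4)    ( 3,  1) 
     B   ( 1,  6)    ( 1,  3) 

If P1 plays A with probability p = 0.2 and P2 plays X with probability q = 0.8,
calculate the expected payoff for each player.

E[P1] = 1.24, E[P2] = 5.0

Work:
E[P1] = p·q·π₁(A,X) + p·(1-q)·π₁(A,Y) + (1-p)·q·π₁(B,X) + (1-p)·(1-q)·π₁(B,Y)
= 0.2·0.8·2 + 0.2·0.2·3 + 0.8·0.8·1 + 0.8·0.2·1
= 1.24

E[P2] = 5.0 (similar calculation)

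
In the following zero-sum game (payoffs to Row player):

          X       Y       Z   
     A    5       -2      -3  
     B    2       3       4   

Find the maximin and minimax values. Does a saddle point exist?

Maximin = 2, Minimax = 3, Saddle: False

Work:
Row minimums: [-3, 2] → maximin = 2
Column maximums: [5, 3, 4] → minimax = 3
No saddle point (maximin ≠ minimax). Mixed strategy needed.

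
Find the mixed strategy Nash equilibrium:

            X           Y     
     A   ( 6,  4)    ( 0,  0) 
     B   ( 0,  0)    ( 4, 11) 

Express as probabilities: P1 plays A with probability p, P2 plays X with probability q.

p = 0.7333, q = 0.4

Work:
Find probabilities that make opponent indifferent:
P2 chooses q to make P1 indifferent between A and B
P1 chooses p to make P2 indifferent between X and Y
Mixed NE: P1 plays (A: 0.7333, B: 0.2667), P2 plays (X: 0.4, Y: 0.6)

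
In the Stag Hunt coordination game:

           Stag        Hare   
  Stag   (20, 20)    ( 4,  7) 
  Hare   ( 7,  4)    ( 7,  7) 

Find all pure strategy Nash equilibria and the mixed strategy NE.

Pure NE: (Stag, Stag) and (Hare, Hare); Mixed NE: p = 0.1875, q = 0.1875

Work:
Check pure NE:
(Stag, Stag): (20, 20) - no unilateral deviation beneficial
(Hare, Hare): (7, 7) - no unilateral deviation beneficial
Mixed NE: P1 plays Stag with p = 0.1875, P2 plays Stag with q = 0.1875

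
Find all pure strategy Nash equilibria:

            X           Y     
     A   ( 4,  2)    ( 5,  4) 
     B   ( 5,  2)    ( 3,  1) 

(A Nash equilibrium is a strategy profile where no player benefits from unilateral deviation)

Nash equilibrium: (A, Y), (B, X)

Work:
Best responses:
  P1 vs X: payoffs [4, 5] → best response B (payoff 5)
  P1 vs Y: payoffs [5, 3] → best response A (payoff 5)
  P2 vs A: payoffs [2, 4] → best response Y (payoff 4)
  P2 vs B: payoffs [2, 1] → best response X (payoff 2)
Mutual best responses: (A,Y), (B,X) → Nash equilibria.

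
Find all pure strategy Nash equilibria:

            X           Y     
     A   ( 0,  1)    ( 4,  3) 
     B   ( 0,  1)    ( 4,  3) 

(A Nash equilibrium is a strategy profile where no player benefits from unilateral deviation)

Nash equilibrium: (A, Y), (B, Y)

Work:
Best responses:
  P1 vs X: payoffs [0, 0] → best response A/B (payoff 0)
  P1 vs Y: payoffs [4, 4] → best response A/B (payoff 4)
  P2 vs A: payoffs [1, 3] → best response Y (payoff 3)
  P2 vs B: payoffs [1, 3] → best response Y (payoff 3)
Mutual best responses: (A,Y), (B,Y) → Nash equilibria.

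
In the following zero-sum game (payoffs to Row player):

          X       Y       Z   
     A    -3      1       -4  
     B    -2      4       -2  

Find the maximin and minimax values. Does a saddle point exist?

Maximin = -2, Minimax = -2, Saddle: True

Work:
Row minimums: [-4, -2] → maximin = -2
Column maximums: [-2, 4, -2] → minimax = -2
Saddle point exists! Game value = -2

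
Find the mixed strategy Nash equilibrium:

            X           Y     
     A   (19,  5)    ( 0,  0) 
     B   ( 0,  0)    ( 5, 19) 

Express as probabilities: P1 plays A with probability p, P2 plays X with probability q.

p = 0.7917, q = 0.2083

Work:
Find probabilities that make opponent indifferent:
P2 chooses q to make P1 indifferent between A and B
P1 chooses p to make P2 indifferent between X and Y
Mixed NE: P1 plays (A: 0.7917, B: 0.2083), P2 plays (X: 0.2083, Y: 0.7917)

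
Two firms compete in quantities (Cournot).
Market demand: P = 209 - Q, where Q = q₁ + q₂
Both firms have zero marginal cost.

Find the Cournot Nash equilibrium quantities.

q₁* = q₂* = 69.67; P* = 69.67

Work:
Profit: π_i = P·q_i = (a - q_i - q_j)·q_i
FOC: ∂π_i/∂q_i = a - 2q_i - q_j = 0
Reaction function: q_i = (209 - q_j)/2
Symmetry: q* = 209/3 = 69.67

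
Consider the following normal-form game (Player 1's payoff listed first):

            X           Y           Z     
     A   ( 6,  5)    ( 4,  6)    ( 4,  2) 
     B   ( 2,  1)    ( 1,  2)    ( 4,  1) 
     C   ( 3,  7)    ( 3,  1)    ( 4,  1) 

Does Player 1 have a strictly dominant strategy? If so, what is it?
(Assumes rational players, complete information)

No strictly dominant strategy exists for Player 1

Work:
A strategy strictly dominates another if it gives a strictly higher payoff against every opponent action. Compare each pair of P1's strategies column-by-column:
  A vs B: [6 vs 2, 4 vs 1, 4 vs 4] → A does not strictly dominate B (column Z: 4 ≤ 4)
  A vs C: [6 vs 3, 4 vs 3, 4 vs 4] → A does not strictly dominate C (column Z: 4 ≤ 4)
  B vs A: [2 vs 6, 1 vs 4, 4 vs 4] → B does not strictly dominate A (column X: 2 ≤ 6)
  B vs C: [2 vs 3, 1 vs 3, 4 vs 4] → B does not strictly dominate C (column X: 2 ≤ 3)
  C vs A: [3 vs 6, 3 vs 4, 4 vs 4] → C does not strictly dominate A (column X: 3 ≤ 6)
  C vs B: [3 vs 2, 3 vs 1, 4 vs 4] → C does not strictly dominate B (column Z: 4 ≤ 4)
No single strategy strictly dominates all others → no strictly dominant strategy.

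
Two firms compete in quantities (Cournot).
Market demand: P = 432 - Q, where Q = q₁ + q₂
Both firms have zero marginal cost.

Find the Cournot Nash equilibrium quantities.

q₁* = q₂* = 144.0; P* = 144.0

Work:
Profit: π_i = P·q_i = (a - q_i - q_j)·q_i
FOC: ∂π_i/∂q_i = a - 2q_i - q_j = 0
Reaction function: q_i = (432 - q_j)/2
Symmetry: q* = 432/3 = 144.0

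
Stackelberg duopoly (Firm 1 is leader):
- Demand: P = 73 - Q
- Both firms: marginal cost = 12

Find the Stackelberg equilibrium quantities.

q₁* (leader) = 30.5, q₂* (follower) = 15.25

Work:
Follower's reaction: q₂ = (a - c - q₁)/2
Leader substitutes: π₁ = q₁·(a - q₁ - (a-c-q₁)/2 - c)
FOC: q₁* = (73 - 12)/2 = 30.50
Then: q₂* = (73 - 12 - 30.5)/2 = 15.25
Leader has first-mover advantage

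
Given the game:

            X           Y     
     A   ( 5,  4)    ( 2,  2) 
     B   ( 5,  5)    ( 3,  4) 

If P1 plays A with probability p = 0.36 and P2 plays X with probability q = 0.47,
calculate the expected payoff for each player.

E[P1] = 3.7492, E[P2] = 3.9192

Work:
E[P1] = p·q·π₁(A,X) + p·(1-q)·π₁(A,Y) + (1-p)·q·π₁(B,X) + (1-p)·(1-q)·π₁(B,Y)
= 0.36·0.47·5 + 0.36·0.53·2 + 0.64·0.47·5 + 0.64·0.53·3
= 3.7492

E[P2] = 3.9192 (similar calculation)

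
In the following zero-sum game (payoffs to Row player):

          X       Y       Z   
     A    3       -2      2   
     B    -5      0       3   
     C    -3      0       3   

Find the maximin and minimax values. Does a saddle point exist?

Maximin = -2, Minimax = 0, Saddle: False

Work:
Row minimums: [-2, -5, -3] → maximin = -2
Column maximums: [3, 0, 3] → minimax = 0
No saddle point (maximin ≠ minimax). Mixed strategy needed.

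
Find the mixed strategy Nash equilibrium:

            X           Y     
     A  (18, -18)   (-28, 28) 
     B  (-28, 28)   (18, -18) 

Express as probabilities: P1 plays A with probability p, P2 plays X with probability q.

p = 0.5, q = 0.5

Work:
Find probabilities that make opponent indifferent:
P2 chooses q to make P1 indifferent between A and B
P1 chooses p to make P2 indifferent between X and Y
Mixed NE: P1 plays (A: 0.5, B: 0.5), P2 plays (X: 0.5, Y: 0.5)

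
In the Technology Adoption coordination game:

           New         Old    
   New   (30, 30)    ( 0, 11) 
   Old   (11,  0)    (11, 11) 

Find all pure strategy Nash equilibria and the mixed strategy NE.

Pure NE: (New, New) and (Old, Old); Mixed NE: p = 0.3667, q = 0.3667

Work:
Check pure NE:
(New, New): (30, 30) - no unilateral deviation beneficial
(Old, Old): (11, 11) - no unilateral deviation beneficial
Mixed NE: P1 plays New with p = 0.3667, P2 plays New with q = 0.3667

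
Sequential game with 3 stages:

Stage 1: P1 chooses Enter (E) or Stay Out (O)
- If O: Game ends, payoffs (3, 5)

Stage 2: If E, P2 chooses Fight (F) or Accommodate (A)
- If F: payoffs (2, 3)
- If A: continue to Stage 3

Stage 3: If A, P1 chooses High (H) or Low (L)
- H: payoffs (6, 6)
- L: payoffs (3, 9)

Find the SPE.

SPE: (E, A, H); Outcome (6, 6)

Work:
Stage 3: P1 chooses H (6 vs 3)
Stage 2: P2: F->3, A->6 (anticipating H). Choose A
Stage 1: P1: O->3, E->6 (anticipating A, H). Choose E
SPE path: E -> A -> H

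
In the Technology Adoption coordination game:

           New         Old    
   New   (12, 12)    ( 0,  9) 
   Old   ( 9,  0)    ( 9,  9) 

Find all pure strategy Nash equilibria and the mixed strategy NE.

Pure NE: (New, New) and (Old, Old); Mixed NE: p = 0.75, q = 0.75

Work:
Check pure NE:
(New, New): (12, 12) - no unilateral deviation beneficial
(Old, Old): (9, 9) - no unilateral deviation beneficial
Mixed NE: P1 plays New with p = 0.75, P2 plays New with q = 0.75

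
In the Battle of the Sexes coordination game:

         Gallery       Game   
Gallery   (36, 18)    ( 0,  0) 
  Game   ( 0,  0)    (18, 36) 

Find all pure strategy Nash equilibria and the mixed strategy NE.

Pure NE: (Gallery, Gallery) and (Game, Game); Mixed NE: p = 0.6667, q = 0.3333

Work:
Check pure NE:
(Gallery, Gallery): (36, 18) - no unilateral deviation beneficial
(Game, Game): (18, 36) - no unilateral deviation beneficial
Mixed NE: P1 plays Gallery with p = 0.6667, P2 plays Gallery with q = 0.3333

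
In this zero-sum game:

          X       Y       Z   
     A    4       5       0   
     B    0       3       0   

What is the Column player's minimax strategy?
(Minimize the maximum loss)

Column should play Z, value = 0

Work:
Column player minimizes Row's maximum payoff:
Column X: max payoff to Row = 4
Column Y: max payoff to Row = 5
Column Z: max payoff to Row = 0
Minimum is 0, achieved by column Z.
Minimax strategy: Z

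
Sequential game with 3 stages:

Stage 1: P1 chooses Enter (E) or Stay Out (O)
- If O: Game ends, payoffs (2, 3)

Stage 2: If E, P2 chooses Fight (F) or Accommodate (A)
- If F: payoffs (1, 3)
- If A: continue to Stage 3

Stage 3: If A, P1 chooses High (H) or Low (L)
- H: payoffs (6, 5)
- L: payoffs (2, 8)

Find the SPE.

SPE: (E, A, H); Outcome (6, 5)

Work:
Stage 3: P1 chooses H (6 vs 2)
Stage 2: P2: F->3, A->5 (anticipating H). Choose A
Stage 1: P1: O->2, E->6 (anticipating A, H). Choose E
SPE path: E -> A -> H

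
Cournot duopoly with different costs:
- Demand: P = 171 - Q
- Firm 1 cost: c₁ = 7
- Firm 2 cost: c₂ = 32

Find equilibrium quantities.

q₁* = 63.0, q₂* = 38.0

Work:
Reaction: q₁ = (171 - 7 - q₂)/2
Reaction: q₂ = (171 - 32 - q₁)/2
Solve simultaneously:
q₁* = (171 - 2×7 + 32)/3 = 63.0
q₂* = (171 - 2×32 + 7)/3 = 38.0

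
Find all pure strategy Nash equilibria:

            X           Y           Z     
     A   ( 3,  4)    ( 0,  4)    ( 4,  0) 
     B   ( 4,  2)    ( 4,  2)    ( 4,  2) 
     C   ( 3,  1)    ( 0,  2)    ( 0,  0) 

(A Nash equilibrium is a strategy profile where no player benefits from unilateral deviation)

Nash equilibrium: (B, X), (B, Y), (B, Z)

Work:
Best responses:
  P1 vs X: payoffs [3, 4, 3] → best response B (payoff 4)
  P1 vs Y: payoffs [0, 4, 0] → best response B (payoff 4)
  P1 vs Z: payoffs [4, 4, 0] → best response A/B (payoff 4)
  P2 vs A: payoffs [4, 4, 0] → best response X/Y (payoff 4)
  P2 vs B: payoffs [2, 2, 2] → best response X/Y/Z (payoff 2)
  P2 vs C: payoffs [1, 2, 0] → best response Y (payoff 2)
Mutual best responses: (B,X), (B,Y), (B,Z) → Nash equilibria.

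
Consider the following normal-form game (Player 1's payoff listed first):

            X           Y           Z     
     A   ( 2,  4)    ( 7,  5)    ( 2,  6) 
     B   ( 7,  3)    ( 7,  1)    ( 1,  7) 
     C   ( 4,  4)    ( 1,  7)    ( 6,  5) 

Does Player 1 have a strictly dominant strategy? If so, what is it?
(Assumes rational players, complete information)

No strictly dominant strategy exists for Player 1

Work:
A strategy strictly dominates another if it gives a strictly higher payoff against every opponent action. Compare each pair of P1's strategies column-by-column:
  A vs B: [2 vs 7, 7 vs 7, 2 vs 1] → A does not strictly dominate B (column X: 2 ≤ 7)
  A vs C: [2 vs 4, 7 vs 1, 2 vs 6] → A does not strictly dominate C (column X: 2 ≤ 4)
  B vs A: [7 vs 2, 7 vs 7, 1 vs 2] → B does not strictly dominate A (column Y: 7 ≤ 7)
  B vs C: [7 vs 4, 7 vs 1, 1 vs 6] → B does not strictly dominate C (column Z: 1 ≤ 6)
  C vs A: [4 vs 2, 1 vs 7, 6 vs 2] → C does not strictly dominate A (column Y: 1 ≤ 7)
  C vs B: [4 vs 7, 1 vs 7, 6 vs 1] → C does not strictly dominate B (column X: 4 ≤ 7)
No single strategy strictly dominates all others → no strictly dominant strategy.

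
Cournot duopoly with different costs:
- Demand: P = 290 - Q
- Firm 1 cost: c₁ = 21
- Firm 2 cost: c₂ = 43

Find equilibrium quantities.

q₁* = 97.0, q₂* = 75.0

Work:
Reaction: q₁ = (290 - 21 - q₂)/2
Reaction: q₂ = (290 - 43 - q₁)/2
Solve simultaneously:
q₁* = (290 - 2×21 + 43)/3 = 97.0
q₂* = (290 - 2×43 + 21)/3 = 75.0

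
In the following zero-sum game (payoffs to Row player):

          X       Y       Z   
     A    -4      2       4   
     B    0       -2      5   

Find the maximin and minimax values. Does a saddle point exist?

Maximin = -2, Minimax = 0, Saddle: False

Work:
Row minimums: [-4, -2] → maximin = -2
Column maximums: [0, 2, 5] → minimax = 0
No saddle point (maximin ≠ minimax). Mixed strategy needed.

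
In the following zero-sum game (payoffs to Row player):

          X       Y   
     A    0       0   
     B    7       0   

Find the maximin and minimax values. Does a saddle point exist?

Maximin = 0, Minimax = 0, Saddle: True

Work:
Row minimums: [0, 0] → maximin = 0
Column maximums: [7, 0] → minimax = 0
Saddle point exists! Game value = 0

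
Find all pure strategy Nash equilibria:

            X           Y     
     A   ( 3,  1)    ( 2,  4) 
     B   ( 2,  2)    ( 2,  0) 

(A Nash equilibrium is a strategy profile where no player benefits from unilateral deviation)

Nash equilibrium: (A, Y)

Work:
Best responses:
  P1 vs X: payoffs [3, 2] → best response A (payoff 3)
  P1 vs Y: payoffs [2, 2] → best response A/B (payoff 2)
  P2 vs A: payoffs [1, 4] → best response Y (payoff 4)
  P2 vs B: payoffs [2, 0] → best response X (payoff 2)
Mutual best responses: (A,Y) → Nash equilibria.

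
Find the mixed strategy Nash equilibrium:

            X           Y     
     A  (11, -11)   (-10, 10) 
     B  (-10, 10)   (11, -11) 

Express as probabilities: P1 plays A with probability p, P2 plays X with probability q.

p = 0.5, q = 0.5

Work:
Find probabilities that make opponent indifferent:
P2 chooses q to make P1 indifferent between A and B
P1 chooses p to make P2 indifferent between X and Y
Mixed NE: P1 plays (A: 0.5, B: 0.5), P2 plays (X: 0.5, Y: 0.5)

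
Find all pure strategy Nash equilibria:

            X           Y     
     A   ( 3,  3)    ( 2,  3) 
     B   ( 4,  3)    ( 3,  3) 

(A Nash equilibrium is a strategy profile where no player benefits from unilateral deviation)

Nash equilibrium: (B, X), (B, Y)

Work:
Best responses:
  P1 vs X: payoffs [3, 4] → best response B (payoff 4)
  P1 vs Y: payoffs [2, 3] → best response B (payoff 3)
  P2 vs A: payoffs [3, 3] → best response X/Y (payoff 3)
  P2 vs B: payoffs [3, 3] → best response X/Y (payoff 3)
Mutual best responses: (B,X), (B,Y) → Nash equilibria.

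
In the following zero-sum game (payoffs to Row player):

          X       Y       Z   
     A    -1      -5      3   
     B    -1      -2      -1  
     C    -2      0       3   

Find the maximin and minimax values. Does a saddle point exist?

Maximin = -2, Minimax = -1, Saddle: False

Work:
Row minimums: [-5, -2, -2] → maximin = -2
Column maximums: [-1, 0, 3] → minimax = -1
No saddle point (maximin ≠ minimax). Mixed strategy needed.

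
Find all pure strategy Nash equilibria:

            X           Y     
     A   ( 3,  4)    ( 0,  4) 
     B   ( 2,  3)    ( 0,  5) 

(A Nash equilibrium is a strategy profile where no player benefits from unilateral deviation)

Nash equilibrium: (A, X), (A, Y), (B, Y)

Work:
Best responses:
  P1 vs X: payoffs [3, 2] → best response A (payoff 3)
  P1 vs Y: payoffs [0, 0] → best response A/B (payoff 0)
  P2 vs A: payoffs [4, 4] → best response X/Y (payoff 4)
  P2 vs B: payoffs [3, 5] → best response Y (payoff 5)
Mutual best responses: (A,X), (A,Y), (B,Y) → Nash equilibria.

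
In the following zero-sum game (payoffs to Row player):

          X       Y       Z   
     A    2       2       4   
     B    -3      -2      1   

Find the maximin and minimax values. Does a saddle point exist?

Maximin = 2, Minimax = 2, Saddle: True

Work:
Row minimums: [2, -3] → maximin = 2
Column maximums: [2, 2, 4] → minimax = 2
Saddle point exists! Game value = 2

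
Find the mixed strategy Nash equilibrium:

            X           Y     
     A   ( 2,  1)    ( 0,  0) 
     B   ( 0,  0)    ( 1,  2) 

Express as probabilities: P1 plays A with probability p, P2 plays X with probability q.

p = 0.6667, q = 0.3333

Work:
Find probabilities that make opponent indifferent:
P2 chooses q to make P1 indifferent between A and B
P1 chooses p to make P2 indifferent between X and Y
Mixed NE: P1 plays (A: 0.6667, B: 0.3333), P2 plays (X: 0.3333, Y: 0.6667)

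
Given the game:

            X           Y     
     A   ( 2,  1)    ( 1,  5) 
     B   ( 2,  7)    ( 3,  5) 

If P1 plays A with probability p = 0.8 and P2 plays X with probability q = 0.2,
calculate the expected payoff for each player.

E[P1] = 1.52, E[P2] = 4.44

Work:
E[P1] = p·q·π₁(A,X) + p·(1-q)·π₁(A,Y) + (1-p)·q·π₁(B,X) + (1-p)·(1-q)·π₁(B,Y)
= 0.8·0.2·2 + 0.8·0.8·1 + 0.2·0.2·2 + 0.2·0.8·3
= 1.52

E[P2] = 4.44 (similar calculation)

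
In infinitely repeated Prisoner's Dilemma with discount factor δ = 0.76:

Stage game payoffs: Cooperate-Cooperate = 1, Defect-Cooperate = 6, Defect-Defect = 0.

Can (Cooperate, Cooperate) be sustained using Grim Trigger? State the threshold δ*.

δ* = 0.8333; since δ = 0.76 < 0.8333, cooperation cannot be sustained

Work:
For Grim Trigger:
Cooperate forever: 1/(1-δ)
Defect then punished: 6 + 0·δ/(1-δ)
Need: 1/(1-δ) ≥ 6 + 0·δ/(1-δ)
Solving: δ ≥ (T-R)/(T-P) = (6-1)/(6-0) = 0.8333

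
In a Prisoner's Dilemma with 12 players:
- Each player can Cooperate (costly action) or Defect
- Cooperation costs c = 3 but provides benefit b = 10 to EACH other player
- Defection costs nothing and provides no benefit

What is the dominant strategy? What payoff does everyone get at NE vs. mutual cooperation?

Dominant: Defect; NE payoff = 0; Coop payoff = 107

Work:
Defect dominates (saves cost c = 3, benefit to others is external)
NE: All defect → everyone gets 0
If all cooperate: each receives (11)×10 - 3 = 107
Social dilemma: 107 > 0 but NE gives 0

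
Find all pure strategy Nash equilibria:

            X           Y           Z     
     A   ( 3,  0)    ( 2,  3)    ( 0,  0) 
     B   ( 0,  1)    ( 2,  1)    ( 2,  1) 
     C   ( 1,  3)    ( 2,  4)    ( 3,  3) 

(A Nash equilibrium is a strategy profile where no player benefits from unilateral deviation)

Nash equilibrium: (A, Y), (B, Y), (C, Y)

Work:
Best responses:
  P1 vs X: payoffs [3, 0, 1] → best response A (payoff 3)
  P1 vs Y: payoffs [2, 2, 2] → best response A/B/C (payoff 2)
  P1 vs Z: payoffs [0, 2, 3] → best response C (payoff 3)
  P2 vs A: payoffs [0, 3, 0] → best response Y (payoff 3)
  P2 vs B: payoffs [1, 1, 1] → best response X/Y/Z (payoff 1)
  P2 vs C: payoffs [3, 4, 3] → best response Y (payoff 4)
Mutual best responses: (A,Y), (B,Y), (C,Y) → Nash equilibria.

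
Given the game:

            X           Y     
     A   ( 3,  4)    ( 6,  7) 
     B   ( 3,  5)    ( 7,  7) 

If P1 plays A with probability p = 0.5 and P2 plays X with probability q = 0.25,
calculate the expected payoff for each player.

E[P1] = 5.625, E[P2] = 6.375

Work:
E[P1] = p·q·π₁(A,X) + p·(1-q)·π₁(A,Y) + (1-p)·q·π₁(B,X) + (1-p)·(1-q)·π₁(B,Y)
= 0.5·0.25·3 + 0.5·0.75·6 + 0.5·0.25·3 + 0.5·0.75·7
= 5.625

E[P2] = 6.375 (similar calculation)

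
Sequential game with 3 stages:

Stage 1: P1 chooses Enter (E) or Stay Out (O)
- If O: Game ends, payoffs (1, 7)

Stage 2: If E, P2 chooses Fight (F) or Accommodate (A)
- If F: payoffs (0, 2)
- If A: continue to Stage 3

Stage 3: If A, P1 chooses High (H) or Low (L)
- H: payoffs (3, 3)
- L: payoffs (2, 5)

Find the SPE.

SPE: (E, A, H); Outcome (3, 3)

Work:
Stage 3: P1 chooses H (3 vs 2)
Stage 2: P2: F->2, A->3 (anticipating H). Choose A
Stage 1: P1: O->1, E->3 (anticipating A, H). Choose E
SPE path: E -> A -> H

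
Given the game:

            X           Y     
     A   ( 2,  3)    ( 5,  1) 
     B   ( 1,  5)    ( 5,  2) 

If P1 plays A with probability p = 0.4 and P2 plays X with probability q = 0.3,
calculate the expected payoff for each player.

E[P1] = 3.92, E[P2] = 2.38

Work:
E[P1] = p·q·π₁(A,X) + p·(1-q)·π₁(A,Y) + (1-p)·q·π₁(B,X) + (1-p)·(1-q)·π₁(B,Y)
= 0.4·0.3·2 + 0.4·0.7·5 + 0.6·0.3·1 + 0.6·0.7·5
= 3.92

E[P2] = 2.38 (similar calculation)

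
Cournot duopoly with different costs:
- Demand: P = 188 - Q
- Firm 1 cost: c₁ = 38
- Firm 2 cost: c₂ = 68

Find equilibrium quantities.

q₁* = 60.0, q₂* = 30.0

Work:
Reaction: q₁ = (188 - 38 - q₂)/2
Reaction: q₂ = (188 - 68 - q₁)/2
Solve simultaneously:
q₁* = (188 - 2×38 + 68)/3 = 60.0
q₂* = (188 - 2×68 + 38)/3 = 30.0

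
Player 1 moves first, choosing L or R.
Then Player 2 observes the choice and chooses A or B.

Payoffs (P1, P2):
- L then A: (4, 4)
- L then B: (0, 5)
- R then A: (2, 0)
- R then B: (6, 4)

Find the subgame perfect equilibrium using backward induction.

P1 plays R, P2 plays B after L and B after R; Payoff (6, 4)

Work:
Backward induction:
After L: P2 chooses B → P1 gets 0
After R: P2 chooses B → P1 gets 6
P1 chooses R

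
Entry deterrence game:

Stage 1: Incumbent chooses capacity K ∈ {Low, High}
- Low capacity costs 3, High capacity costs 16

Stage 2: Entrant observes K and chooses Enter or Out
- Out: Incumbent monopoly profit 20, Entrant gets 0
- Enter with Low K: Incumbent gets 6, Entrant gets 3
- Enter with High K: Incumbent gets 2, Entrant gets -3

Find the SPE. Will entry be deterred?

SPE: (High, Enter|Low, Out|High); Entry deterred. Incumbent net profit = 4

Work:
After Low K: Entrant enters (3 > 0)
After High K: Entrant stays out (-3 < 0)
Incumbent: Low → 6−3=3, High → 20−16=4
Incumbent chooses High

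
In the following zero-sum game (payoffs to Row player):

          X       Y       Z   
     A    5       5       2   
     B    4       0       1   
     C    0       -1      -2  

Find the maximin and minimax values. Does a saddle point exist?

Maximin = 2, Minimax = 2, Saddle: True

Work:
Row minimums: [2, 0, -2] → maximin = 2
Column maximums: [5, 5, 2] → minimax = 2
Saddle point exists! Game value = 2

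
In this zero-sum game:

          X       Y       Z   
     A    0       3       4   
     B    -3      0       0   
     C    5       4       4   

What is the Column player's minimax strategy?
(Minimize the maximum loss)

Column should play Y or Z (all achieve the minimum), value = 4

Work:
Column player minimizes Row's maximum payoff:
Column X: max payoff to Row = 5
Column Y: max payoff to Row = 4
Column Z: max payoff to Row = 4
Minimum is 4, achieved by columns Y, Z (tied).
Each of Y or Z is a minimax strategy.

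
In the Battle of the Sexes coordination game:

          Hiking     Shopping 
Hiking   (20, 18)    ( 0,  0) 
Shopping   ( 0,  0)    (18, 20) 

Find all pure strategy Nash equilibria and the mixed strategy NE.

Pure NE: (Hiking, Hiking) and (Shopping, Shopping); Mixed NE: p = 0.5263, q = 0.4737

Work:
Check pure NE:
(Hiking, Hiking): (20, 18) - no unilateral deviation beneficial
(Shopping, Shopping): (18, 20) - no unilateral deviation beneficial
Mixed NE: P1 plays Hiking with p = 0.5263, P2 plays Hiking with q = 0.4737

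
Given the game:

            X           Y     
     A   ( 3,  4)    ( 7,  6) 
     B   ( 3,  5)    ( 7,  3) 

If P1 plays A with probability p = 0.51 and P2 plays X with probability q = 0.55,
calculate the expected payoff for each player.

E[P1] = 4.8, E[P2] = 4.508

Work:
E[P1] = p·q·π₁(A,X) + p·(1-q)·π₁(A,Y) + (1-p)·q·π₁(B,X) + (1-p)·(1-q)·π₁(B,Y)
= 0.51·0.55·3 + 0.51·0.45·7 + 0.49·0.55·3 + 0.49·0.45·7
= 4.8

E[P2] = 4.508 (similar calculation)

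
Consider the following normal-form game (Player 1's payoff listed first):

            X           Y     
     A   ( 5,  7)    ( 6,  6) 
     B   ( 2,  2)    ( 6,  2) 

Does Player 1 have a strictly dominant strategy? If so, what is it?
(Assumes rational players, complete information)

No strictly dominant strategy exists for Player 1

Work:
A strategy strictly dominates another if it gives a strictly higher payoff against every opponent action. Compare each pair of P1's strategies column-by-column:
  A vs B: [5 vs 2, 6 vs 6] → A does not strictly dominate B (column Y: 6 ≤ 6)
  B vs A: [2 vs 5, 6 vs 6] → B does not strictly dominate A (column X: 2 ≤ 5)
No single strategy strictly dominates all others → no strictly dominant strategy.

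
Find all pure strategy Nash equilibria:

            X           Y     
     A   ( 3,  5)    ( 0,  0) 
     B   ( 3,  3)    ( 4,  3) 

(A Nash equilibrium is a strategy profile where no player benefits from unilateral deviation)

Nash equilibrium: (A, X), (B, X), (B, Y)

Work:
Best responses:
  P1 vs X: payoffs [3, 3] → best response A/B (payoff 3)
  P1 vs Y: payoffs [0, 4] → best response B (payoff 4)
  P2 vs A: payoffs [5, 0] → best response X (payoff 5)
  P2 vs B: payoffs [3, 3] → best response X/Y (payoff 3)
Mutual best responses: (A,X), (B,X), (B,Y) → Nash equilibria.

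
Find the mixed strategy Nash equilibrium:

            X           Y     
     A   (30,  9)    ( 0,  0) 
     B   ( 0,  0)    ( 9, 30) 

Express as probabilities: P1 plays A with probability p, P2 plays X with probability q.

p = 0.7692, q = 0.2308

Work:
Find probabilities that make opponent indifferent:
P2 chooses q to make P1 indifferent between A and B
P1 chooses p to make P2 indifferent between X and Y
Mixed NE: P1 plays (A: 0.7692, B: 0.2308), P2 plays (X: 0.2308, Y: 0.7692)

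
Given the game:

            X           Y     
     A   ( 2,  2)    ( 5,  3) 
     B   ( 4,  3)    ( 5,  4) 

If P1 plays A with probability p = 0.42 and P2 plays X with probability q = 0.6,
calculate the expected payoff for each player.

E[P1] = 3.896, E[P2] = 2.98

Work:
E[P1] = p·q·π₁(A,X) + p·(1-q)·π₁(A,Y) + (1-p)·q·π₁(B,X) + (1-p)·(1-q)·π₁(B,Y)
= 0.42·0.6·2 + 0.42·0.4·5 + 0.58·0.6·4 + 0.58·0.4·5
= 3.896

E[P2] = 2.98 (similar calculation)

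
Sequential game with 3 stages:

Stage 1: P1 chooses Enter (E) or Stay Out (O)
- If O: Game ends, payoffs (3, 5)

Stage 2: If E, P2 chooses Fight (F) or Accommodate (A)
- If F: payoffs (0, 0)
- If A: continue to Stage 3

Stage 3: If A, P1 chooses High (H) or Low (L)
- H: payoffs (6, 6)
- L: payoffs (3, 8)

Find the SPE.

SPE: (E, A, H); Outcome (6, 6)

Work:
Stage 3: P1 chooses H (6 vs 3)
Stage 2: P2: F->0, A->6 (anticipating H). Choose A
Stage 1: P1: O->3, E->6 (anticipating A, H). Choose E
SPE path: E -> A -> H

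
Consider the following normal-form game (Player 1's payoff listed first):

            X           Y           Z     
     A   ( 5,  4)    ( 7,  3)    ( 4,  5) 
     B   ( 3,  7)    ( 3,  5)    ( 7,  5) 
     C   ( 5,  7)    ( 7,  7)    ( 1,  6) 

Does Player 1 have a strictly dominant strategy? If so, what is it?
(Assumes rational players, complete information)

No strictly dominant strategy exists for Player 1

Work:
A strategy strictly dominates another if it gives a strictly higher payoff against every opponent action. Compare each pair of P1's strategies column-by-column:
  A vs B: [5 vs 3, 7 vs 3, 4 vs 7] → A does not strictly dominate B (column Z: 4 ≤ 7)
  A vs C: [5 vs 5, 7 vs 7, 4 vs 1] → A does not strictly dominate C (column X: 5 ≤ 5)
  B vs A: [3 vs 5, 3 vs 7, 7 vs 4] → B does not strictly dominate A (column X: 3 ≤ 5)
  B vs C: [3 vs 5, 3 vs 7, 7 vs 1] → B does not strictly dominate C (column X: 3 ≤ 5)
  C vs A: [5 vs 5, 7 vs 7, 1 vs 4] → C does not strictly dominate A (column X: 5 ≤ 5)
  C vs B: [5 vs 3, 7 vs 3, 1 vs 7] → C does not strictly dominate B (column Z: 1 ≤ 7)
No single strategy strictly dominates all others → no strictly dominant strategy.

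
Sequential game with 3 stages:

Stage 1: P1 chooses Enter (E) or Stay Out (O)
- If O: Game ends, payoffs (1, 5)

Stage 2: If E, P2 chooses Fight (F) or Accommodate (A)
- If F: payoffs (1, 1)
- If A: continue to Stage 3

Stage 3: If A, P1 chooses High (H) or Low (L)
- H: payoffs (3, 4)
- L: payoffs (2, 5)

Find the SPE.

SPE: (E, A, H); Outcome (3, 4)

Work:
Stage 3: P1 chooses H (3 vs 2)
Stage 2: P2: F->1, A->4 (anticipating H). Choose A
Stage 1: P1: O->1, E->3 (anticipating A, H). Choose E
SPE path: E -> A -> H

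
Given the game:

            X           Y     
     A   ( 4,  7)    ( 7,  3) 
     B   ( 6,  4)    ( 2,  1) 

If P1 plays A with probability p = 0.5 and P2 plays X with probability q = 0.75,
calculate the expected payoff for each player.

E[P1] = 4.875, E[P2] = 4.625

Work:
E[P1] = p·q·π₁(A,X) + p·(1-q)·π₁(A,Y) + (1-p)·q·π₁(B,X) + (1-p)·(1-q)·π₁(B,Y)
= 0.5·0.75·4 + 0.5·0.25·7 + 0.5·0.75·6 + 0.5·0.25·2
= 4.875

E[P2] = 4.625 (similar calculation)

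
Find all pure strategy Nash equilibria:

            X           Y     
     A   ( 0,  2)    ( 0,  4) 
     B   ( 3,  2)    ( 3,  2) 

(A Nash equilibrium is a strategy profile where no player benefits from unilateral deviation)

Nash equilibrium: (B, X), (B, Y)

Work:
Best responses:
  P1 vs X: payoffs [0, 3] → best response B (payoff 3)
  P1 vs Y: payoffs [0, 3] → best response B (payoff 3)
  P2 vs A: payoffs [2, 4] → best response Y (payoff 4)
  P2 vs B: payoffs [2, 2] → best response X/Y (payoff 2)
Mutual best responses: (B,X), (B,Y) → Nash equilibria.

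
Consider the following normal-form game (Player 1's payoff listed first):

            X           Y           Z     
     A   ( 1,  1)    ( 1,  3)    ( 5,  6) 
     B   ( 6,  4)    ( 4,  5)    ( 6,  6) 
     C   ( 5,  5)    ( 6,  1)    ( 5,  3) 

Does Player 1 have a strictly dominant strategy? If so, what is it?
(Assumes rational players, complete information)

No strictly dominant strategy exists for Player 1

Work:
A strategy strictly dominates another if it gives a strictly higher payoff against every opponent action. Compare each pair of P1's strategies column-by-column:
  A vs B: [1 vs 6, 1 vs 4, 5 vs 6] → A does not strictly dominate B (column X: 1 ≤ 6)
  A vs C: [1 vs 5, 1 vs 6, 5 vs 5] → A does not strictly dominate C (column X: 1 ≤ 5)
  B vs A: [6 vs 1, 4 vs 1, 6 vs 5] → B strictly dominates A
  B vs C: [6 vs 5, 4 vs 6, 6 vs 5] → B does not strictly dominate C (column Y: 4 ≤ 6)
  C vs A: [5 vs 1, 6 vs 1, 5 vs 5] → C does not strictly dominate A (column Z: 5 ≤ 5)
  C vs B: [5 vs 6, 6 vs 4, 5 vs 6] → C does not strictly dominate B (column X: 5 ≤ 6)
No single strategy strictly dominates all others → no strictly dominant strategy.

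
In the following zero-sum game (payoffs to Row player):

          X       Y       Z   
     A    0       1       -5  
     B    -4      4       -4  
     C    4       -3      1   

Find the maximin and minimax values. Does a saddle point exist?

Maximin = -3, Minimax = 1, Saddle: False

Work:
Row minimums: [-5, -4, -3] → maximin = -3
Column maximums: [4, 4, 1] → minimax = 1
No saddle point (maximin ≠ minimax). Mixed strategy needed.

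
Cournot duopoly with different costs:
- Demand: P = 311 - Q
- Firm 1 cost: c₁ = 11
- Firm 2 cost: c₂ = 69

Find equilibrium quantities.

q₁* = 119.33, q₂* = 61.33

Work:
Reaction: q₁ = (311 - 11 - q₂)/2
Reaction: q₂ = (311 - 69 - q₁)/2
Solve simultaneously:
q₁* = (311 - 2×11 + 69)/3 = 119.33
q₂* = (311 - 2×69 + 11)/3 = 61.33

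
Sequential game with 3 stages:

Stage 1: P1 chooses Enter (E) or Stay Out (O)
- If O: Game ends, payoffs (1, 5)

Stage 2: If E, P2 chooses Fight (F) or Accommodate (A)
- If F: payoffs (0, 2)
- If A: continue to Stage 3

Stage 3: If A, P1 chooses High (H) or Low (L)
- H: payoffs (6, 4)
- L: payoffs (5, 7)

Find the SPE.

SPE: (E, A, H); Outcome (6, 4)

Work:
Stage 3: P1 chooses H (6 vs 5)
Stage 2: P2: F->2, A->4 (anticipating H). Choose A
Stage 1: P1: O->1, E->6 (anticipating A, H). Choose E
SPE path: E -> A -> H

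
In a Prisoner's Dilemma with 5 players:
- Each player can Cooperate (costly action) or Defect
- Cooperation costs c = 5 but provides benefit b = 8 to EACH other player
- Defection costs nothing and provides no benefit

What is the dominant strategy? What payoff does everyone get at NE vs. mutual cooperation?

Dominant: Defect; NE payoff = 0; Coop payoff = 27

Work:
Defect dominates (saves cost c = 5, benefit to others is external)
NE: All defect → everyone gets 0
If all cooperate: each receives (4)×8 - 5 = 27
Social dilemma: 27 > 0 but NE gives 0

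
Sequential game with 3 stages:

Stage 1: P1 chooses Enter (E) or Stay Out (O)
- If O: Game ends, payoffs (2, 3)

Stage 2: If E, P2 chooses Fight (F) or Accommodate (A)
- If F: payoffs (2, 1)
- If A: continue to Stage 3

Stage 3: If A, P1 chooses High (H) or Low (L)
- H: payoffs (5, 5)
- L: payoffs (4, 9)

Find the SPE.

SPE: (E, A, H); Outcome (5, 5)

Work:
Stage 3: P1 chooses H (5 vs 4)
Stage 2: P2: F->1, A->5 (anticipating H). Choose A
Stage 1: P1: O->2, E->5 (anticipating A, H). Choose E
SPE path: E -> A -> H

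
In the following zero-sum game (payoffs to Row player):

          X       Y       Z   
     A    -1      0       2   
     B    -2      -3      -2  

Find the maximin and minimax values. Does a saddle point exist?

Maximin = -1, Minimax = -1, Saddle: True

Work:
Row minimums: [-1, -3] → maximin = -1
Column maximums: [-1, 0, 2] → minimax = -1
Saddle point exists! Game value = -1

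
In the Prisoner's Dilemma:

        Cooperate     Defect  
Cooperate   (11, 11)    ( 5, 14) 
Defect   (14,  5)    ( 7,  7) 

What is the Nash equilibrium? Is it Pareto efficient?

(Defect, Defect) is NE; not Pareto efficient

Work:
Defect dominates Cooperate for both players:
If P2 cooperates: Defect (14) > Cooperate (11)
If P2 defects: Defect (7) > Cooperate (5)
NE: (Defect, Defect) with payoff (7, 7)
But (Cooperate, Cooperate) = (11, 11) Pareto dominates (7, 7)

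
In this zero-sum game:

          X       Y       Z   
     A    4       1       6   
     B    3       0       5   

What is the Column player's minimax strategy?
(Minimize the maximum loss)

Column should play Y, value = 1

Work:
Column player minimizes Row's maximum payoff:
Column X: max payoff to Row = 4
Column Y: max payoff to Row = 1
Column Z: max payoff to Row = 6
Minimum is 1, achieved by column Y.
Minimax strategy: Y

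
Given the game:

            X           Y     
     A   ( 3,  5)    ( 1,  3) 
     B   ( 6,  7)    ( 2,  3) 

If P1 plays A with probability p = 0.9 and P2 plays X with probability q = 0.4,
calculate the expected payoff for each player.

E[P1] = 1.98, E[P2] = 3.88

Work:
E[P1] = p·q·π₁(A,X) + p·(1-q)·π₁(A,Y) + (1-p)·q·π₁(B,X) + (1-p)·(1-q)·π₁(B,Y)
= 0.9·0.4·3 + 0.9·0.6·1 + 0.1·0.4·6 + 0.1·0.6·2
= 1.98

E[P2] = 3.88 (similar calculation)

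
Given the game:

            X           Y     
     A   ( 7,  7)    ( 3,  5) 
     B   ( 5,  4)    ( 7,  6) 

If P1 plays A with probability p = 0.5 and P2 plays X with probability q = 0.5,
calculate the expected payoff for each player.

E[P1] = 5.5, E[P2] = 5.5

Work:
E[P1] = p·q·π₁(A,X) + p·(1-q)·π₁(A,Y) + (1-p)·q·π₁(B,X) + (1-p)·(1-q)·π₁(B,Y)
= 0.5·0.5·7 + 0.5·0.5·3 + 0.5·0.5·5 + 0.5·0.5·7
= 5.5

E[P2] = 5.5 (similar calculation)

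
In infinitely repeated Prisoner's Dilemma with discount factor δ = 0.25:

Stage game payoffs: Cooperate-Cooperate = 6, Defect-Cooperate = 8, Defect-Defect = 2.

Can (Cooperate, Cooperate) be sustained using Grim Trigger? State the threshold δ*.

δ* = 0.3333; since δ = 0.25 < 0.3333, cooperation cannot be sustained

Work:
For Grim Trigger:
Cooperate forever: 6/(1-δ)
Defect then punished: 8 + 2·δ/(1-δ)
Need: 6/(1-δ) ≥ 8 + 2·δ/(1-δ)
Solving: δ ≥ (T-R)/(T-P) = (8-6)/(8-2) = 0.3333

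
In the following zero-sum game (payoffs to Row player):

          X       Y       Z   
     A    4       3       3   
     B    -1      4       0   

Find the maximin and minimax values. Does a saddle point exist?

Maximin = 3, Minimax = 3, Saddle: True

Work:
Row minimums: [3, -1] → maximin = 3
Column maximums: [4, 4, 3] → minimax = 3
Saddle point exists! Game value = 3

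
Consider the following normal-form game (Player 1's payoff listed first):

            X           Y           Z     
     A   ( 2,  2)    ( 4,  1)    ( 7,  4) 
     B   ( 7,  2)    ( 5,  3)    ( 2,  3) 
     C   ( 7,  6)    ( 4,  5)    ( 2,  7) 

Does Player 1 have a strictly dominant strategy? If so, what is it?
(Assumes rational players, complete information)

No strictly dominant strategy exists for Player 1

Work:
A strategy strictly dominates another if it gives a strictly higher payoff against every opponent action. Compare each pair of P1's strategies column-by-column:
  A vs B: [2 vs 7, 4 vs 5, 7 vs 2] → A does not strictly dominate B (column X: 2 ≤ 7)
  A vs C: [2 vs 7, 4 vs 4, 7 vs 2] → A does not strictly dominate C (column X: 2 ≤ 7)
  B vs A: [7 vs 2, 5 vs 4, 2 vs 7] → B does not strictly dominate A (column Z: 2 ≤ 7)
  B vs C: [7 vs 7, 5 vs 4, 2 vs 2] → B does not strictly dominate C (column X: 7 ≤ 7)
  C vs A: [7 vs 2, 4 vs 4, 2 vs 7] → C does not strictly dominate A (column Y: 4 ≤ 4)
  C vs B: [7 vs 7, 4 vs 5, 2 vs 2] → C does not strictly dominate B (column X: 7 ≤ 7)
No single strategy strictly dominates all others → no strictly dominant strategy.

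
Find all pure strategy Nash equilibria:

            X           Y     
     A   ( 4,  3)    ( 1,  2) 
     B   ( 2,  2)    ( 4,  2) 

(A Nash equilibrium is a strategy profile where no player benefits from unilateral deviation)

Nash equilibrium: (A, X), (B, Y)

Work:
Best responses:
  P1 vs X: payoffs [4, 2] → best response A (payoff 4)
  P1 vs Y: payoffs [1, 4] → best response B (payoff 4)
  P2 vs A: payoffs [3, 2] → best response X (payoff 3)
  P2 vs B: payoffs [2, 2] → best response X/Y (payoff 2)
Mutual best responses: (A,X), (B,Y) → Nash equilibria.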